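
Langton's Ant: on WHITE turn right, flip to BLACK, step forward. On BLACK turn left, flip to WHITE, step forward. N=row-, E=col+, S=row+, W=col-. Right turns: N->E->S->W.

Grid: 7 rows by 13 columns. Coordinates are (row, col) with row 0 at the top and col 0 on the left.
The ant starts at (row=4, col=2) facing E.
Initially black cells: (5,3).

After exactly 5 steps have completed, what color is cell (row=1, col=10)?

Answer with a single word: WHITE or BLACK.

Step 1: on WHITE (4,2): turn R to S, flip to black, move to (5,2). |black|=2
Step 2: on WHITE (5,2): turn R to W, flip to black, move to (5,1). |black|=3
Step 3: on WHITE (5,1): turn R to N, flip to black, move to (4,1). |black|=4
Step 4: on WHITE (4,1): turn R to E, flip to black, move to (4,2). |black|=5
Step 5: on BLACK (4,2): turn L to N, flip to white, move to (3,2). |black|=4

Answer: WHITE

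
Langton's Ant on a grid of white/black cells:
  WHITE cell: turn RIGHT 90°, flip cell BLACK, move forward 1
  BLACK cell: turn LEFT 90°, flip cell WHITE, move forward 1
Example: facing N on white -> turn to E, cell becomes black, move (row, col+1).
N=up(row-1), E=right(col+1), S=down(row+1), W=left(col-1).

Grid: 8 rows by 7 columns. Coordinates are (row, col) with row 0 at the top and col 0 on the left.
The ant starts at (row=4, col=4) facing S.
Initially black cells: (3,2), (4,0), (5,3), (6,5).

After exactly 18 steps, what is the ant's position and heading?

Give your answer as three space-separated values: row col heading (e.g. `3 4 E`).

Answer: 3 5 N

Derivation:
Step 1: on WHITE (4,4): turn R to W, flip to black, move to (4,3). |black|=5
Step 2: on WHITE (4,3): turn R to N, flip to black, move to (3,3). |black|=6
Step 3: on WHITE (3,3): turn R to E, flip to black, move to (3,4). |black|=7
Step 4: on WHITE (3,4): turn R to S, flip to black, move to (4,4). |black|=8
Step 5: on BLACK (4,4): turn L to E, flip to white, move to (4,5). |black|=7
Step 6: on WHITE (4,5): turn R to S, flip to black, move to (5,5). |black|=8
Step 7: on WHITE (5,5): turn R to W, flip to black, move to (5,4). |black|=9
Step 8: on WHITE (5,4): turn R to N, flip to black, move to (4,4). |black|=10
Step 9: on WHITE (4,4): turn R to E, flip to black, move to (4,5). |black|=11
Step 10: on BLACK (4,5): turn L to N, flip to white, move to (3,5). |black|=10
Step 11: on WHITE (3,5): turn R to E, flip to black, move to (3,6). |black|=11
Step 12: on WHITE (3,6): turn R to S, flip to black, move to (4,6). |black|=12
Step 13: on WHITE (4,6): turn R to W, flip to black, move to (4,5). |black|=13
Step 14: on WHITE (4,5): turn R to N, flip to black, move to (3,5). |black|=14
Step 15: on BLACK (3,5): turn L to W, flip to white, move to (3,4). |black|=13
Step 16: on BLACK (3,4): turn L to S, flip to white, move to (4,4). |black|=12
Step 17: on BLACK (4,4): turn L to E, flip to white, move to (4,5). |black|=11
Step 18: on BLACK (4,5): turn L to N, flip to white, move to (3,5). |black|=10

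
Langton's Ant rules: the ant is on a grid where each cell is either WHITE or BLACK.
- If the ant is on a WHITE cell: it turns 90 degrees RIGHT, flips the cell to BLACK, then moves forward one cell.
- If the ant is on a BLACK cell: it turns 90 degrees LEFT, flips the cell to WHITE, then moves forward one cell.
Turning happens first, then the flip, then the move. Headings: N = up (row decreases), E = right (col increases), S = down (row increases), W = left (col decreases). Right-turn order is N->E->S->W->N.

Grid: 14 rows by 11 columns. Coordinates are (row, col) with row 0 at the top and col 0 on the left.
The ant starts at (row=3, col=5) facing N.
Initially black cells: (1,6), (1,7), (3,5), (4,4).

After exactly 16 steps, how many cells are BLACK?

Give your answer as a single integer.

Answer: 8

Derivation:
Step 1: on BLACK (3,5): turn L to W, flip to white, move to (3,4). |black|=3
Step 2: on WHITE (3,4): turn R to N, flip to black, move to (2,4). |black|=4
Step 3: on WHITE (2,4): turn R to E, flip to black, move to (2,5). |black|=5
Step 4: on WHITE (2,5): turn R to S, flip to black, move to (3,5). |black|=6
Step 5: on WHITE (3,5): turn R to W, flip to black, move to (3,4). |black|=7
Step 6: on BLACK (3,4): turn L to S, flip to white, move to (4,4). |black|=6
Step 7: on BLACK (4,4): turn L to E, flip to white, move to (4,5). |black|=5
Step 8: on WHITE (4,5): turn R to S, flip to black, move to (5,5). |black|=6
Step 9: on WHITE (5,5): turn R to W, flip to black, move to (5,4). |black|=7
Step 10: on WHITE (5,4): turn R to N, flip to black, move to (4,4). |black|=8
Step 11: on WHITE (4,4): turn R to E, flip to black, move to (4,5). |black|=9
Step 12: on BLACK (4,5): turn L to N, flip to white, move to (3,5). |black|=8
Step 13: on BLACK (3,5): turn L to W, flip to white, move to (3,4). |black|=7
Step 14: on WHITE (3,4): turn R to N, flip to black, move to (2,4). |black|=8
Step 15: on BLACK (2,4): turn L to W, flip to white, move to (2,3). |black|=7
Step 16: on WHITE (2,3): turn R to N, flip to black, move to (1,3). |black|=8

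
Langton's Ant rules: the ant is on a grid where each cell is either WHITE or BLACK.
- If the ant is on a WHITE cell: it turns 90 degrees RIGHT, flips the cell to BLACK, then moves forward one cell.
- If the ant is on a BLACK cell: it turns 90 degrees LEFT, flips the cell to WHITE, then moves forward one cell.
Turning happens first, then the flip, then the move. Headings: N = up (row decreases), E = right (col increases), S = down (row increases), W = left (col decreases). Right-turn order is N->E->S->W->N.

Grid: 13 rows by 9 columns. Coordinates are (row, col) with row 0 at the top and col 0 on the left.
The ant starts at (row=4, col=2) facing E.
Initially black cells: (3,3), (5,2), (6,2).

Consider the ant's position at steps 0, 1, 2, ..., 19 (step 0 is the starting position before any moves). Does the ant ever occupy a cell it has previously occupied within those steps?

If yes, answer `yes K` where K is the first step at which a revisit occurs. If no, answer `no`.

Step 1: on WHITE (4,2): turn R to S, flip to black, move to (5,2). |black|=4 — new cell
Step 2: on BLACK (5,2): turn L to E, flip to white, move to (5,3). |black|=3 — new cell
Step 3: on WHITE (5,3): turn R to S, flip to black, move to (6,3). |black|=4 — new cell
Step 4: on WHITE (6,3): turn R to W, flip to black, move to (6,2). |black|=5 — new cell
Step 5: on BLACK (6,2): turn L to S, flip to white, move to (7,2). |black|=4 — new cell
Step 6: on WHITE (7,2): turn R to W, flip to black, move to (7,1). |black|=5 — new cell
Step 7: on WHITE (7,1): turn R to N, flip to black, move to (6,1). |black|=6 — new cell
Step 8: on WHITE (6,1): turn R to E, flip to black, move to (6,2). |black|=7 — REVISIT

Answer: yes 8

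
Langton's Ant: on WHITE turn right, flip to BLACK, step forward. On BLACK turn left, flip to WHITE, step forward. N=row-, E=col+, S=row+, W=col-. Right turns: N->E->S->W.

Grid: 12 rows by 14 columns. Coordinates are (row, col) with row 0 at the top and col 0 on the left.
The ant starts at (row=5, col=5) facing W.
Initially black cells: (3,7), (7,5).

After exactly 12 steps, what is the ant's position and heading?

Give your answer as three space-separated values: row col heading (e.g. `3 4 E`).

Answer: 7 5 W

Derivation:
Step 1: on WHITE (5,5): turn R to N, flip to black, move to (4,5). |black|=3
Step 2: on WHITE (4,5): turn R to E, flip to black, move to (4,6). |black|=4
Step 3: on WHITE (4,6): turn R to S, flip to black, move to (5,6). |black|=5
Step 4: on WHITE (5,6): turn R to W, flip to black, move to (5,5). |black|=6
Step 5: on BLACK (5,5): turn L to S, flip to white, move to (6,5). |black|=5
Step 6: on WHITE (6,5): turn R to W, flip to black, move to (6,4). |black|=6
Step 7: on WHITE (6,4): turn R to N, flip to black, move to (5,4). |black|=7
Step 8: on WHITE (5,4): turn R to E, flip to black, move to (5,5). |black|=8
Step 9: on WHITE (5,5): turn R to S, flip to black, move to (6,5). |black|=9
Step 10: on BLACK (6,5): turn L to E, flip to white, move to (6,6). |black|=8
Step 11: on WHITE (6,6): turn R to S, flip to black, move to (7,6). |black|=9
Step 12: on WHITE (7,6): turn R to W, flip to black, move to (7,5). |black|=10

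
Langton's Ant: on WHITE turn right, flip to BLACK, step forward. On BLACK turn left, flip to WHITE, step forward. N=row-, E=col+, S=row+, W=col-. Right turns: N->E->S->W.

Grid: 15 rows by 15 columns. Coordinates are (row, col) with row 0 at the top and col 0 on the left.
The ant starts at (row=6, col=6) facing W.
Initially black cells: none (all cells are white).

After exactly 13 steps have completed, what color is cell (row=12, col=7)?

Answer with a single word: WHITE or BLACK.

Step 1: on WHITE (6,6): turn R to N, flip to black, move to (5,6). |black|=1
Step 2: on WHITE (5,6): turn R to E, flip to black, move to (5,7). |black|=2
Step 3: on WHITE (5,7): turn R to S, flip to black, move to (6,7). |black|=3
Step 4: on WHITE (6,7): turn R to W, flip to black, move to (6,6). |black|=4
Step 5: on BLACK (6,6): turn L to S, flip to white, move to (7,6). |black|=3
Step 6: on WHITE (7,6): turn R to W, flip to black, move to (7,5). |black|=4
Step 7: on WHITE (7,5): turn R to N, flip to black, move to (6,5). |black|=5
Step 8: on WHITE (6,5): turn R to E, flip to black, move to (6,6). |black|=6
Step 9: on WHITE (6,6): turn R to S, flip to black, move to (7,6). |black|=7
Step 10: on BLACK (7,6): turn L to E, flip to white, move to (7,7). |black|=6
Step 11: on WHITE (7,7): turn R to S, flip to black, move to (8,7). |black|=7
Step 12: on WHITE (8,7): turn R to W, flip to black, move to (8,6). |black|=8
Step 13: on WHITE (8,6): turn R to N, flip to black, move to (7,6). |black|=9

Answer: WHITE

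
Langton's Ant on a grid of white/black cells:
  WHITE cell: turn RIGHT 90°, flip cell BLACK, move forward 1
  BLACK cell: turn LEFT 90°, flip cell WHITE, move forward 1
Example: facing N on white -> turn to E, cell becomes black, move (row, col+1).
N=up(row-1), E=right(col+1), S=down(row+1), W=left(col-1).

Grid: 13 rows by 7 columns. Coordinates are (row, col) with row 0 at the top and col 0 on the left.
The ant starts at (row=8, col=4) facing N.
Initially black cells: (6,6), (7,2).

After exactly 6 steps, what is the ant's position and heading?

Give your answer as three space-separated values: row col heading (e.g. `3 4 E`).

Answer: 7 3 N

Derivation:
Step 1: on WHITE (8,4): turn R to E, flip to black, move to (8,5). |black|=3
Step 2: on WHITE (8,5): turn R to S, flip to black, move to (9,5). |black|=4
Step 3: on WHITE (9,5): turn R to W, flip to black, move to (9,4). |black|=5
Step 4: on WHITE (9,4): turn R to N, flip to black, move to (8,4). |black|=6
Step 5: on BLACK (8,4): turn L to W, flip to white, move to (8,3). |black|=5
Step 6: on WHITE (8,3): turn R to N, flip to black, move to (7,3). |black|=6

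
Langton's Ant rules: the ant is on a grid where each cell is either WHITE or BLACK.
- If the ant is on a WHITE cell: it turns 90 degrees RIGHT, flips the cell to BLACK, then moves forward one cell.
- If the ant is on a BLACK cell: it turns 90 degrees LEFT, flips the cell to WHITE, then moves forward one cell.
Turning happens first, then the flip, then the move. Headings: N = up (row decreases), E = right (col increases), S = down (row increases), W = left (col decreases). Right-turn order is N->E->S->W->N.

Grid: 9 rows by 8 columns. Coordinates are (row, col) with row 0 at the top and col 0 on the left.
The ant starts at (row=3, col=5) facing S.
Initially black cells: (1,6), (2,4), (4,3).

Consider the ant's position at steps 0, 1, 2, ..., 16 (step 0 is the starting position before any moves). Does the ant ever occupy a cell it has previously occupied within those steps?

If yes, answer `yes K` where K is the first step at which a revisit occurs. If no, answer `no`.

Step 1: on WHITE (3,5): turn R to W, flip to black, move to (3,4). |black|=4 — new cell
Step 2: on WHITE (3,4): turn R to N, flip to black, move to (2,4). |black|=5 — new cell
Step 3: on BLACK (2,4): turn L to W, flip to white, move to (2,3). |black|=4 — new cell
Step 4: on WHITE (2,3): turn R to N, flip to black, move to (1,3). |black|=5 — new cell
Step 5: on WHITE (1,3): turn R to E, flip to black, move to (1,4). |black|=6 — new cell
Step 6: on WHITE (1,4): turn R to S, flip to black, move to (2,4). |black|=7 — REVISIT

Answer: yes 6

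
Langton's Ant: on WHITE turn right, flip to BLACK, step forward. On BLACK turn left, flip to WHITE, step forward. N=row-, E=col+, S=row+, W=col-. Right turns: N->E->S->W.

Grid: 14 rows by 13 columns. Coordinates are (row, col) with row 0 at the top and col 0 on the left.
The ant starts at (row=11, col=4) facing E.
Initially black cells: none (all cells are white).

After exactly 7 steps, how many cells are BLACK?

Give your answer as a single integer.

Step 1: on WHITE (11,4): turn R to S, flip to black, move to (12,4). |black|=1
Step 2: on WHITE (12,4): turn R to W, flip to black, move to (12,3). |black|=2
Step 3: on WHITE (12,3): turn R to N, flip to black, move to (11,3). |black|=3
Step 4: on WHITE (11,3): turn R to E, flip to black, move to (11,4). |black|=4
Step 5: on BLACK (11,4): turn L to N, flip to white, move to (10,4). |black|=3
Step 6: on WHITE (10,4): turn R to E, flip to black, move to (10,5). |black|=4
Step 7: on WHITE (10,5): turn R to S, flip to black, move to (11,5). |black|=5

Answer: 5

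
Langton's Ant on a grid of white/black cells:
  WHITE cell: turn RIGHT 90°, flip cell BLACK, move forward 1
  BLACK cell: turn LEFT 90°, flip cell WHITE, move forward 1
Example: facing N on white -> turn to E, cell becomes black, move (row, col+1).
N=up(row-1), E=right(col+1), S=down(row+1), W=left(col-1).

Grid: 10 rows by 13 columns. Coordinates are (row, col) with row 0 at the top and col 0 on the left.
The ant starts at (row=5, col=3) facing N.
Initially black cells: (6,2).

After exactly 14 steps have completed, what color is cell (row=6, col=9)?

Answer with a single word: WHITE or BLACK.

Step 1: on WHITE (5,3): turn R to E, flip to black, move to (5,4). |black|=2
Step 2: on WHITE (5,4): turn R to S, flip to black, move to (6,4). |black|=3
Step 3: on WHITE (6,4): turn R to W, flip to black, move to (6,3). |black|=4
Step 4: on WHITE (6,3): turn R to N, flip to black, move to (5,3). |black|=5
Step 5: on BLACK (5,3): turn L to W, flip to white, move to (5,2). |black|=4
Step 6: on WHITE (5,2): turn R to N, flip to black, move to (4,2). |black|=5
Step 7: on WHITE (4,2): turn R to E, flip to black, move to (4,3). |black|=6
Step 8: on WHITE (4,3): turn R to S, flip to black, move to (5,3). |black|=7
Step 9: on WHITE (5,3): turn R to W, flip to black, move to (5,2). |black|=8
Step 10: on BLACK (5,2): turn L to S, flip to white, move to (6,2). |black|=7
Step 11: on BLACK (6,2): turn L to E, flip to white, move to (6,3). |black|=6
Step 12: on BLACK (6,3): turn L to N, flip to white, move to (5,3). |black|=5
Step 13: on BLACK (5,3): turn L to W, flip to white, move to (5,2). |black|=4
Step 14: on WHITE (5,2): turn R to N, flip to black, move to (4,2). |black|=5

Answer: WHITE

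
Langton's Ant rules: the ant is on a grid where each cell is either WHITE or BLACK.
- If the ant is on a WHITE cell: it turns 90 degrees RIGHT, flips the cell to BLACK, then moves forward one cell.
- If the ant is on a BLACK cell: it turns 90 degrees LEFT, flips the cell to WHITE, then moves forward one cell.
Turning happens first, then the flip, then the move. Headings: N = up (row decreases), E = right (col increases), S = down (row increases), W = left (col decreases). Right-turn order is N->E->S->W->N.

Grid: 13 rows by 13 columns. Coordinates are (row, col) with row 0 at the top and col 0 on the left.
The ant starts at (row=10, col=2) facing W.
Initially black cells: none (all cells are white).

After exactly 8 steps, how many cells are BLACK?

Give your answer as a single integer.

Answer: 6

Derivation:
Step 1: on WHITE (10,2): turn R to N, flip to black, move to (9,2). |black|=1
Step 2: on WHITE (9,2): turn R to E, flip to black, move to (9,3). |black|=2
Step 3: on WHITE (9,3): turn R to S, flip to black, move to (10,3). |black|=3
Step 4: on WHITE (10,3): turn R to W, flip to black, move to (10,2). |black|=4
Step 5: on BLACK (10,2): turn L to S, flip to white, move to (11,2). |black|=3
Step 6: on WHITE (11,2): turn R to W, flip to black, move to (11,1). |black|=4
Step 7: on WHITE (11,1): turn R to N, flip to black, move to (10,1). |black|=5
Step 8: on WHITE (10,1): turn R to E, flip to black, move to (10,2). |black|=6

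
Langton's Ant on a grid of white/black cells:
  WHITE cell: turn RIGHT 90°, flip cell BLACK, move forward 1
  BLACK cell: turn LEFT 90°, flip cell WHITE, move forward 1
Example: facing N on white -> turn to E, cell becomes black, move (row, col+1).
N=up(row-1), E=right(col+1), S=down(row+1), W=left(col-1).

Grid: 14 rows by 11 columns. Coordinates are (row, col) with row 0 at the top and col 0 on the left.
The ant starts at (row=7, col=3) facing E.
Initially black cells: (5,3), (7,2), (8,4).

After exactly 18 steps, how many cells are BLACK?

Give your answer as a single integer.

Answer: 9

Derivation:
Step 1: on WHITE (7,3): turn R to S, flip to black, move to (8,3). |black|=4
Step 2: on WHITE (8,3): turn R to W, flip to black, move to (8,2). |black|=5
Step 3: on WHITE (8,2): turn R to N, flip to black, move to (7,2). |black|=6
Step 4: on BLACK (7,2): turn L to W, flip to white, move to (7,1). |black|=5
Step 5: on WHITE (7,1): turn R to N, flip to black, move to (6,1). |black|=6
Step 6: on WHITE (6,1): turn R to E, flip to black, move to (6,2). |black|=7
Step 7: on WHITE (6,2): turn R to S, flip to black, move to (7,2). |black|=8
Step 8: on WHITE (7,2): turn R to W, flip to black, move to (7,1). |black|=9
Step 9: on BLACK (7,1): turn L to S, flip to white, move to (8,1). |black|=8
Step 10: on WHITE (8,1): turn R to W, flip to black, move to (8,0). |black|=9
Step 11: on WHITE (8,0): turn R to N, flip to black, move to (7,0). |black|=10
Step 12: on WHITE (7,0): turn R to E, flip to black, move to (7,1). |black|=11
Step 13: on WHITE (7,1): turn R to S, flip to black, move to (8,1). |black|=12
Step 14: on BLACK (8,1): turn L to E, flip to white, move to (8,2). |black|=11
Step 15: on BLACK (8,2): turn L to N, flip to white, move to (7,2). |black|=10
Step 16: on BLACK (7,2): turn L to W, flip to white, move to (7,1). |black|=9
Step 17: on BLACK (7,1): turn L to S, flip to white, move to (8,1). |black|=8
Step 18: on WHITE (8,1): turn R to W, flip to black, move to (8,0). |black|=9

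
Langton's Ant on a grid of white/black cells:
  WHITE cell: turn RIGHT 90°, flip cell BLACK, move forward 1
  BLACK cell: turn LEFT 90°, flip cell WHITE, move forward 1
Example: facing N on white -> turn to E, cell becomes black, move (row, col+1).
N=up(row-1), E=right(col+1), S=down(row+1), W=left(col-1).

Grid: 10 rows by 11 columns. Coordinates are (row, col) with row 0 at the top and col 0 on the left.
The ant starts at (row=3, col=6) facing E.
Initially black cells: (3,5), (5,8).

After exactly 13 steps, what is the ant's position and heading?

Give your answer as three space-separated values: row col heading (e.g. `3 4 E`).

Step 1: on WHITE (3,6): turn R to S, flip to black, move to (4,6). |black|=3
Step 2: on WHITE (4,6): turn R to W, flip to black, move to (4,5). |black|=4
Step 3: on WHITE (4,5): turn R to N, flip to black, move to (3,5). |black|=5
Step 4: on BLACK (3,5): turn L to W, flip to white, move to (3,4). |black|=4
Step 5: on WHITE (3,4): turn R to N, flip to black, move to (2,4). |black|=5
Step 6: on WHITE (2,4): turn R to E, flip to black, move to (2,5). |black|=6
Step 7: on WHITE (2,5): turn R to S, flip to black, move to (3,5). |black|=7
Step 8: on WHITE (3,5): turn R to W, flip to black, move to (3,4). |black|=8
Step 9: on BLACK (3,4): turn L to S, flip to white, move to (4,4). |black|=7
Step 10: on WHITE (4,4): turn R to W, flip to black, move to (4,3). |black|=8
Step 11: on WHITE (4,3): turn R to N, flip to black, move to (3,3). |black|=9
Step 12: on WHITE (3,3): turn R to E, flip to black, move to (3,4). |black|=10
Step 13: on WHITE (3,4): turn R to S, flip to black, move to (4,4). |black|=11

Answer: 4 4 S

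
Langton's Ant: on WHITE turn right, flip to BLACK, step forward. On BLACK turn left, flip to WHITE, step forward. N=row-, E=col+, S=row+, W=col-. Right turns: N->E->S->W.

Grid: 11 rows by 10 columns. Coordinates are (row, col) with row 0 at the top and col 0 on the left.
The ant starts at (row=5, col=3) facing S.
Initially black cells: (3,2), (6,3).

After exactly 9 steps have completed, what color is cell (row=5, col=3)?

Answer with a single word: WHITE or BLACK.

Answer: WHITE

Derivation:
Step 1: on WHITE (5,3): turn R to W, flip to black, move to (5,2). |black|=3
Step 2: on WHITE (5,2): turn R to N, flip to black, move to (4,2). |black|=4
Step 3: on WHITE (4,2): turn R to E, flip to black, move to (4,3). |black|=5
Step 4: on WHITE (4,3): turn R to S, flip to black, move to (5,3). |black|=6
Step 5: on BLACK (5,3): turn L to E, flip to white, move to (5,4). |black|=5
Step 6: on WHITE (5,4): turn R to S, flip to black, move to (6,4). |black|=6
Step 7: on WHITE (6,4): turn R to W, flip to black, move to (6,3). |black|=7
Step 8: on BLACK (6,3): turn L to S, flip to white, move to (7,3). |black|=6
Step 9: on WHITE (7,3): turn R to W, flip to black, move to (7,2). |black|=7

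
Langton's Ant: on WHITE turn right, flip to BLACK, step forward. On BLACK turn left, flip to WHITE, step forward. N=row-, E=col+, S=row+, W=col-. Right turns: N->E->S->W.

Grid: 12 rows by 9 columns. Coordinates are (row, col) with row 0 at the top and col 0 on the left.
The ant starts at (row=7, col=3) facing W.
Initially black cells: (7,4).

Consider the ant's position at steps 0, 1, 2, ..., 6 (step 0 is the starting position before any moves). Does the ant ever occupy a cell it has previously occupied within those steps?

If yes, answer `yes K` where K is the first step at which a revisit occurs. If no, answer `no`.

Step 1: on WHITE (7,3): turn R to N, flip to black, move to (6,3). |black|=2 — new cell
Step 2: on WHITE (6,3): turn R to E, flip to black, move to (6,4). |black|=3 — new cell
Step 3: on WHITE (6,4): turn R to S, flip to black, move to (7,4). |black|=4 — new cell
Step 4: on BLACK (7,4): turn L to E, flip to white, move to (7,5). |black|=3 — new cell
Step 5: on WHITE (7,5): turn R to S, flip to black, move to (8,5). |black|=4 — new cell
Step 6: on WHITE (8,5): turn R to W, flip to black, move to (8,4). |black|=5 — new cell
No revisit within 6 steps.

Answer: no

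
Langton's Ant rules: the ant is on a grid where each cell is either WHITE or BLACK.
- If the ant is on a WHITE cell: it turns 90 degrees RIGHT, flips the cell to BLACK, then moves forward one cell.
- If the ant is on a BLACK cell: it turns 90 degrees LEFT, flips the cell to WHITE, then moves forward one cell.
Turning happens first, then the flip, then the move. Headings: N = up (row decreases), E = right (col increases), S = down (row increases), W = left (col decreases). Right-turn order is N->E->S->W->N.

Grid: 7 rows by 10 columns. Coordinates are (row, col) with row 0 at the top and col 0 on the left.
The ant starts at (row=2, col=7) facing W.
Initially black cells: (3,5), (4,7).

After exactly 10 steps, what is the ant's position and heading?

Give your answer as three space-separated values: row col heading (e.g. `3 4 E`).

Answer: 3 8 E

Derivation:
Step 1: on WHITE (2,7): turn R to N, flip to black, move to (1,7). |black|=3
Step 2: on WHITE (1,7): turn R to E, flip to black, move to (1,8). |black|=4
Step 3: on WHITE (1,8): turn R to S, flip to black, move to (2,8). |black|=5
Step 4: on WHITE (2,8): turn R to W, flip to black, move to (2,7). |black|=6
Step 5: on BLACK (2,7): turn L to S, flip to white, move to (3,7). |black|=5
Step 6: on WHITE (3,7): turn R to W, flip to black, move to (3,6). |black|=6
Step 7: on WHITE (3,6): turn R to N, flip to black, move to (2,6). |black|=7
Step 8: on WHITE (2,6): turn R to E, flip to black, move to (2,7). |black|=8
Step 9: on WHITE (2,7): turn R to S, flip to black, move to (3,7). |black|=9
Step 10: on BLACK (3,7): turn L to E, flip to white, move to (3,8). |black|=8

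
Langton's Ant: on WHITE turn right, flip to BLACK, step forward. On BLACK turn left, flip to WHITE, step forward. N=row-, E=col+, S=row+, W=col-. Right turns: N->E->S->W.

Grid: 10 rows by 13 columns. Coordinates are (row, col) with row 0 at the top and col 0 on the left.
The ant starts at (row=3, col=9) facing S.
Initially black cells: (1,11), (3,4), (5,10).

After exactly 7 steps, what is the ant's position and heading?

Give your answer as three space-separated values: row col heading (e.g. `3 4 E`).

Step 1: on WHITE (3,9): turn R to W, flip to black, move to (3,8). |black|=4
Step 2: on WHITE (3,8): turn R to N, flip to black, move to (2,8). |black|=5
Step 3: on WHITE (2,8): turn R to E, flip to black, move to (2,9). |black|=6
Step 4: on WHITE (2,9): turn R to S, flip to black, move to (3,9). |black|=7
Step 5: on BLACK (3,9): turn L to E, flip to white, move to (3,10). |black|=6
Step 6: on WHITE (3,10): turn R to S, flip to black, move to (4,10). |black|=7
Step 7: on WHITE (4,10): turn R to W, flip to black, move to (4,9). |black|=8

Answer: 4 9 W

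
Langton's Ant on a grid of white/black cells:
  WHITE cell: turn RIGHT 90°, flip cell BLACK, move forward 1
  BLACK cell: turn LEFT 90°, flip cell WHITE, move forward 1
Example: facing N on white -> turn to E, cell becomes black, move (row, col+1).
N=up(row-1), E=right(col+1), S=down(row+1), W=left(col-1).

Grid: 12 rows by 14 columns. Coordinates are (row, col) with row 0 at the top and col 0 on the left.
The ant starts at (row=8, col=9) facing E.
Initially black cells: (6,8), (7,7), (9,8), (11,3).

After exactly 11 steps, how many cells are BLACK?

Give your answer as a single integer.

Answer: 11

Derivation:
Step 1: on WHITE (8,9): turn R to S, flip to black, move to (9,9). |black|=5
Step 2: on WHITE (9,9): turn R to W, flip to black, move to (9,8). |black|=6
Step 3: on BLACK (9,8): turn L to S, flip to white, move to (10,8). |black|=5
Step 4: on WHITE (10,8): turn R to W, flip to black, move to (10,7). |black|=6
Step 5: on WHITE (10,7): turn R to N, flip to black, move to (9,7). |black|=7
Step 6: on WHITE (9,7): turn R to E, flip to black, move to (9,8). |black|=8
Step 7: on WHITE (9,8): turn R to S, flip to black, move to (10,8). |black|=9
Step 8: on BLACK (10,8): turn L to E, flip to white, move to (10,9). |black|=8
Step 9: on WHITE (10,9): turn R to S, flip to black, move to (11,9). |black|=9
Step 10: on WHITE (11,9): turn R to W, flip to black, move to (11,8). |black|=10
Step 11: on WHITE (11,8): turn R to N, flip to black, move to (10,8). |black|=11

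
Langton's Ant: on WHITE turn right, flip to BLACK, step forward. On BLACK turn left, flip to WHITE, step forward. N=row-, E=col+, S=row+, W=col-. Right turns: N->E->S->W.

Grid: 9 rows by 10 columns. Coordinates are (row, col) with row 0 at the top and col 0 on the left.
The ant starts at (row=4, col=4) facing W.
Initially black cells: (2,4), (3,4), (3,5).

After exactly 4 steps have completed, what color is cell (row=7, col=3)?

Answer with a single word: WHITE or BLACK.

Step 1: on WHITE (4,4): turn R to N, flip to black, move to (3,4). |black|=4
Step 2: on BLACK (3,4): turn L to W, flip to white, move to (3,3). |black|=3
Step 3: on WHITE (3,3): turn R to N, flip to black, move to (2,3). |black|=4
Step 4: on WHITE (2,3): turn R to E, flip to black, move to (2,4). |black|=5

Answer: WHITE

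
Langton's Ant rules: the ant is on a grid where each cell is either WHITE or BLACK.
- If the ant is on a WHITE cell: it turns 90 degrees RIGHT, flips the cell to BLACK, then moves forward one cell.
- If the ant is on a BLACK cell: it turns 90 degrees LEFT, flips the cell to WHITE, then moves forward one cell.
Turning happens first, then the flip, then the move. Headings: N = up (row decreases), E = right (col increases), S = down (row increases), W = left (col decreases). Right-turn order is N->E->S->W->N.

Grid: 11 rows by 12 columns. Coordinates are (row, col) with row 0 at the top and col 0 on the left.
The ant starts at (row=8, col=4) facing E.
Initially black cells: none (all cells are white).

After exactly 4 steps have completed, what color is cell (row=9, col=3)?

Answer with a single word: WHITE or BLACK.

Answer: BLACK

Derivation:
Step 1: on WHITE (8,4): turn R to S, flip to black, move to (9,4). |black|=1
Step 2: on WHITE (9,4): turn R to W, flip to black, move to (9,3). |black|=2
Step 3: on WHITE (9,3): turn R to N, flip to black, move to (8,3). |black|=3
Step 4: on WHITE (8,3): turn R to E, flip to black, move to (8,4). |black|=4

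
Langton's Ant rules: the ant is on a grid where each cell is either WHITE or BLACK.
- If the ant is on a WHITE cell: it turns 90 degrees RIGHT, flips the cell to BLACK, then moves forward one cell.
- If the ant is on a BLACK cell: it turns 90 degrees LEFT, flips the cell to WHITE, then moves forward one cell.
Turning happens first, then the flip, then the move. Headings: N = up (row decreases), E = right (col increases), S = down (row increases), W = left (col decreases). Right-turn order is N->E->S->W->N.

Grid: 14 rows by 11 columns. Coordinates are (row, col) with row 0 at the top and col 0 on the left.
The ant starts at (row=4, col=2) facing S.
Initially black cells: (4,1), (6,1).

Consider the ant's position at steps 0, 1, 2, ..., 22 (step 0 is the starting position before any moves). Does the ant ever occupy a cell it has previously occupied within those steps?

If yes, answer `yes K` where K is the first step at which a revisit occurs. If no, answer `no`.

Answer: yes 5

Derivation:
Step 1: on WHITE (4,2): turn R to W, flip to black, move to (4,1). |black|=3 — new cell
Step 2: on BLACK (4,1): turn L to S, flip to white, move to (5,1). |black|=2 — new cell
Step 3: on WHITE (5,1): turn R to W, flip to black, move to (5,0). |black|=3 — new cell
Step 4: on WHITE (5,0): turn R to N, flip to black, move to (4,0). |black|=4 — new cell
Step 5: on WHITE (4,0): turn R to E, flip to black, move to (4,1). |black|=5 — REVISIT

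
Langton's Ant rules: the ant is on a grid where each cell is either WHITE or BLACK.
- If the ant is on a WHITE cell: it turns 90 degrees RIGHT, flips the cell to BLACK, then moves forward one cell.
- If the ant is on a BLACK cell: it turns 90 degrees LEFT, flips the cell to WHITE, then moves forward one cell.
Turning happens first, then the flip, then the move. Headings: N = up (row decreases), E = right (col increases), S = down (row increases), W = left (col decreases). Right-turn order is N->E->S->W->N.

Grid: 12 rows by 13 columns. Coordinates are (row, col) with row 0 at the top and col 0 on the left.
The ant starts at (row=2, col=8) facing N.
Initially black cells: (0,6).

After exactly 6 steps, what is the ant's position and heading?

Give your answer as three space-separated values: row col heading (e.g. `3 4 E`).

Step 1: on WHITE (2,8): turn R to E, flip to black, move to (2,9). |black|=2
Step 2: on WHITE (2,9): turn R to S, flip to black, move to (3,9). |black|=3
Step 3: on WHITE (3,9): turn R to W, flip to black, move to (3,8). |black|=4
Step 4: on WHITE (3,8): turn R to N, flip to black, move to (2,8). |black|=5
Step 5: on BLACK (2,8): turn L to W, flip to white, move to (2,7). |black|=4
Step 6: on WHITE (2,7): turn R to N, flip to black, move to (1,7). |black|=5

Answer: 1 7 N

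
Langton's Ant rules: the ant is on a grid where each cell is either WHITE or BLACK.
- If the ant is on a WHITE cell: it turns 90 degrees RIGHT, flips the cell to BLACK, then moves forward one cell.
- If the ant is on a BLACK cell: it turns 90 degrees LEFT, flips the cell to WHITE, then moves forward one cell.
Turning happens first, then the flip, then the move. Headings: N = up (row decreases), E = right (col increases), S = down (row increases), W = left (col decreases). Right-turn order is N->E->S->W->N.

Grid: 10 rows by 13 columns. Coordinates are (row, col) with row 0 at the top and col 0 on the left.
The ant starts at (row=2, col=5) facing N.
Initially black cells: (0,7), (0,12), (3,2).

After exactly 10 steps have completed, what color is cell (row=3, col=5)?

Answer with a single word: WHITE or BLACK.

Step 1: on WHITE (2,5): turn R to E, flip to black, move to (2,6). |black|=4
Step 2: on WHITE (2,6): turn R to S, flip to black, move to (3,6). |black|=5
Step 3: on WHITE (3,6): turn R to W, flip to black, move to (3,5). |black|=6
Step 4: on WHITE (3,5): turn R to N, flip to black, move to (2,5). |black|=7
Step 5: on BLACK (2,5): turn L to W, flip to white, move to (2,4). |black|=6
Step 6: on WHITE (2,4): turn R to N, flip to black, move to (1,4). |black|=7
Step 7: on WHITE (1,4): turn R to E, flip to black, move to (1,5). |black|=8
Step 8: on WHITE (1,5): turn R to S, flip to black, move to (2,5). |black|=9
Step 9: on WHITE (2,5): turn R to W, flip to black, move to (2,4). |black|=10
Step 10: on BLACK (2,4): turn L to S, flip to white, move to (3,4). |black|=9

Answer: BLACK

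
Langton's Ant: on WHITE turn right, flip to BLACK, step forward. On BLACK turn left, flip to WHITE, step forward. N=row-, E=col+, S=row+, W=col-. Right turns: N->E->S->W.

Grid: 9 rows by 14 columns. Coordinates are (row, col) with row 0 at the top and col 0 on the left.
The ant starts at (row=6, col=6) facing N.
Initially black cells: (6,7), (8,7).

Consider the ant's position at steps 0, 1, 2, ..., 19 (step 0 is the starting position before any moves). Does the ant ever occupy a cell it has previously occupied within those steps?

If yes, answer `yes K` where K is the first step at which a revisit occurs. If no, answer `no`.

Answer: yes 5

Derivation:
Step 1: on WHITE (6,6): turn R to E, flip to black, move to (6,7). |black|=3 — new cell
Step 2: on BLACK (6,7): turn L to N, flip to white, move to (5,7). |black|=2 — new cell
Step 3: on WHITE (5,7): turn R to E, flip to black, move to (5,8). |black|=3 — new cell
Step 4: on WHITE (5,8): turn R to S, flip to black, move to (6,8). |black|=4 — new cell
Step 5: on WHITE (6,8): turn R to W, flip to black, move to (6,7). |black|=5 — REVISIT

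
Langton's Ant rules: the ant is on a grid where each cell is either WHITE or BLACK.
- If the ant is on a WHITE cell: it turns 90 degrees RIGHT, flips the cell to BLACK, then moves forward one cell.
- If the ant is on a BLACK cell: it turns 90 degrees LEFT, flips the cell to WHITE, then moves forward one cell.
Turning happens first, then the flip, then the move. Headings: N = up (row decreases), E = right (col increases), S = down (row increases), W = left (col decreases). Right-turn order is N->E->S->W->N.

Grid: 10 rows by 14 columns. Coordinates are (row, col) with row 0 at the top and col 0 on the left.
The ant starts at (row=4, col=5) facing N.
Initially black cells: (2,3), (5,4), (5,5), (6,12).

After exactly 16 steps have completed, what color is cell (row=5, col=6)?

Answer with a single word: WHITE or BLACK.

Step 1: on WHITE (4,5): turn R to E, flip to black, move to (4,6). |black|=5
Step 2: on WHITE (4,6): turn R to S, flip to black, move to (5,6). |black|=6
Step 3: on WHITE (5,6): turn R to W, flip to black, move to (5,5). |black|=7
Step 4: on BLACK (5,5): turn L to S, flip to white, move to (6,5). |black|=6
Step 5: on WHITE (6,5): turn R to W, flip to black, move to (6,4). |black|=7
Step 6: on WHITE (6,4): turn R to N, flip to black, move to (5,4). |black|=8
Step 7: on BLACK (5,4): turn L to W, flip to white, move to (5,3). |black|=7
Step 8: on WHITE (5,3): turn R to N, flip to black, move to (4,3). |black|=8
Step 9: on WHITE (4,3): turn R to E, flip to black, move to (4,4). |black|=9
Step 10: on WHITE (4,4): turn R to S, flip to black, move to (5,4). |black|=10
Step 11: on WHITE (5,4): turn R to W, flip to black, move to (5,3). |black|=11
Step 12: on BLACK (5,3): turn L to S, flip to white, move to (6,3). |black|=10
Step 13: on WHITE (6,3): turn R to W, flip to black, move to (6,2). |black|=11
Step 14: on WHITE (6,2): turn R to N, flip to black, move to (5,2). |black|=12
Step 15: on WHITE (5,2): turn R to E, flip to black, move to (5,3). |black|=13
Step 16: on WHITE (5,3): turn R to S, flip to black, move to (6,3). |black|=14

Answer: BLACK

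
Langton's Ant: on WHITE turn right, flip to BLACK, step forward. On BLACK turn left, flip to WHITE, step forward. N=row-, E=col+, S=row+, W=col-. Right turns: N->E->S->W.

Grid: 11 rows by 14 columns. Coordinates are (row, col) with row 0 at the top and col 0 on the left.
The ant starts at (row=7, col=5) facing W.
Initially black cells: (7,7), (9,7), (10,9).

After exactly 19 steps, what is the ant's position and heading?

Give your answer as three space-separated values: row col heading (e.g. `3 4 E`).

Answer: 9 6 S

Derivation:
Step 1: on WHITE (7,5): turn R to N, flip to black, move to (6,5). |black|=4
Step 2: on WHITE (6,5): turn R to E, flip to black, move to (6,6). |black|=5
Step 3: on WHITE (6,6): turn R to S, flip to black, move to (7,6). |black|=6
Step 4: on WHITE (7,6): turn R to W, flip to black, move to (7,5). |black|=7
Step 5: on BLACK (7,5): turn L to S, flip to white, move to (8,5). |black|=6
Step 6: on WHITE (8,5): turn R to W, flip to black, move to (8,4). |black|=7
Step 7: on WHITE (8,4): turn R to N, flip to black, move to (7,4). |black|=8
Step 8: on WHITE (7,4): turn R to E, flip to black, move to (7,5). |black|=9
Step 9: on WHITE (7,5): turn R to S, flip to black, move to (8,5). |black|=10
Step 10: on BLACK (8,5): turn L to E, flip to white, move to (8,6). |black|=9
Step 11: on WHITE (8,6): turn R to S, flip to black, move to (9,6). |black|=10
Step 12: on WHITE (9,6): turn R to W, flip to black, move to (9,5). |black|=11
Step 13: on WHITE (9,5): turn R to N, flip to black, move to (8,5). |black|=12
Step 14: on WHITE (8,5): turn R to E, flip to black, move to (8,6). |black|=13
Step 15: on BLACK (8,6): turn L to N, flip to white, move to (7,6). |black|=12
Step 16: on BLACK (7,6): turn L to W, flip to white, move to (7,5). |black|=11
Step 17: on BLACK (7,5): turn L to S, flip to white, move to (8,5). |black|=10
Step 18: on BLACK (8,5): turn L to E, flip to white, move to (8,6). |black|=9
Step 19: on WHITE (8,6): turn R to S, flip to black, move to (9,6). |black|=10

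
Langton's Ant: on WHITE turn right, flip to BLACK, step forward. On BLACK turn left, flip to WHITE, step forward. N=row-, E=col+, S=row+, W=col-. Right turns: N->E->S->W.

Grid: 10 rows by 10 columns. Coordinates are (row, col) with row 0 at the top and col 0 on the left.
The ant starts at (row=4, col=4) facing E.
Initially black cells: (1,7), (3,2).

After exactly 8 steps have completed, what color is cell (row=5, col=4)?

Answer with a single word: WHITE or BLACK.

Answer: BLACK

Derivation:
Step 1: on WHITE (4,4): turn R to S, flip to black, move to (5,4). |black|=3
Step 2: on WHITE (5,4): turn R to W, flip to black, move to (5,3). |black|=4
Step 3: on WHITE (5,3): turn R to N, flip to black, move to (4,3). |black|=5
Step 4: on WHITE (4,3): turn R to E, flip to black, move to (4,4). |black|=6
Step 5: on BLACK (4,4): turn L to N, flip to white, move to (3,4). |black|=5
Step 6: on WHITE (3,4): turn R to E, flip to black, move to (3,5). |black|=6
Step 7: on WHITE (3,5): turn R to S, flip to black, move to (4,5). |black|=7
Step 8: on WHITE (4,5): turn R to W, flip to black, move to (4,4). |black|=8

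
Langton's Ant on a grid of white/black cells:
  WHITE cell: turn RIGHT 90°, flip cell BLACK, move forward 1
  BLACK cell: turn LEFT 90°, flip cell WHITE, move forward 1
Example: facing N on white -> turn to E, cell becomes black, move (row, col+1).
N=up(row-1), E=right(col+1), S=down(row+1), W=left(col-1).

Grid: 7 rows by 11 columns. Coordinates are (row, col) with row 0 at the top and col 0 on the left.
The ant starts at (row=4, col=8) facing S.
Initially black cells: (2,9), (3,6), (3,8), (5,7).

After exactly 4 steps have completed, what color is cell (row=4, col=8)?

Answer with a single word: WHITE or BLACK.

Answer: BLACK

Derivation:
Step 1: on WHITE (4,8): turn R to W, flip to black, move to (4,7). |black|=5
Step 2: on WHITE (4,7): turn R to N, flip to black, move to (3,7). |black|=6
Step 3: on WHITE (3,7): turn R to E, flip to black, move to (3,8). |black|=7
Step 4: on BLACK (3,8): turn L to N, flip to white, move to (2,8). |black|=6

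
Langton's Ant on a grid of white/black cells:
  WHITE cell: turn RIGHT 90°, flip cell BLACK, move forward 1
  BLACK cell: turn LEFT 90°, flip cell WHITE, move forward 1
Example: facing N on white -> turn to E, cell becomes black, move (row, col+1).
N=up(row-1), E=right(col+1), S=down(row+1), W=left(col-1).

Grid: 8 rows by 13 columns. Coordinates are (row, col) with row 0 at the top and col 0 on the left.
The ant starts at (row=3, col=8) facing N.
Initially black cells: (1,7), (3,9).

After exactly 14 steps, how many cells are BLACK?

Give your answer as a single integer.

Step 1: on WHITE (3,8): turn R to E, flip to black, move to (3,9). |black|=3
Step 2: on BLACK (3,9): turn L to N, flip to white, move to (2,9). |black|=2
Step 3: on WHITE (2,9): turn R to E, flip to black, move to (2,10). |black|=3
Step 4: on WHITE (2,10): turn R to S, flip to black, move to (3,10). |black|=4
Step 5: on WHITE (3,10): turn R to W, flip to black, move to (3,9). |black|=5
Step 6: on WHITE (3,9): turn R to N, flip to black, move to (2,9). |black|=6
Step 7: on BLACK (2,9): turn L to W, flip to white, move to (2,8). |black|=5
Step 8: on WHITE (2,8): turn R to N, flip to black, move to (1,8). |black|=6
Step 9: on WHITE (1,8): turn R to E, flip to black, move to (1,9). |black|=7
Step 10: on WHITE (1,9): turn R to S, flip to black, move to (2,9). |black|=8
Step 11: on WHITE (2,9): turn R to W, flip to black, move to (2,8). |black|=9
Step 12: on BLACK (2,8): turn L to S, flip to white, move to (3,8). |black|=8
Step 13: on BLACK (3,8): turn L to E, flip to white, move to (3,9). |black|=7
Step 14: on BLACK (3,9): turn L to N, flip to white, move to (2,9). |black|=6

Answer: 6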